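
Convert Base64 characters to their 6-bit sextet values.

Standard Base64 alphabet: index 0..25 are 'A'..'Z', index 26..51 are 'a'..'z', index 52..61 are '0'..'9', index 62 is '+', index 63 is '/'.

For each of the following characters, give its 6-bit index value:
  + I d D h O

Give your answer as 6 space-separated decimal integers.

'+': index 62
'I': A..Z range, ord('I') − ord('A') = 8
'd': a..z range, 26 + ord('d') − ord('a') = 29
'D': A..Z range, ord('D') − ord('A') = 3
'h': a..z range, 26 + ord('h') − ord('a') = 33
'O': A..Z range, ord('O') − ord('A') = 14

Answer: 62 8 29 3 33 14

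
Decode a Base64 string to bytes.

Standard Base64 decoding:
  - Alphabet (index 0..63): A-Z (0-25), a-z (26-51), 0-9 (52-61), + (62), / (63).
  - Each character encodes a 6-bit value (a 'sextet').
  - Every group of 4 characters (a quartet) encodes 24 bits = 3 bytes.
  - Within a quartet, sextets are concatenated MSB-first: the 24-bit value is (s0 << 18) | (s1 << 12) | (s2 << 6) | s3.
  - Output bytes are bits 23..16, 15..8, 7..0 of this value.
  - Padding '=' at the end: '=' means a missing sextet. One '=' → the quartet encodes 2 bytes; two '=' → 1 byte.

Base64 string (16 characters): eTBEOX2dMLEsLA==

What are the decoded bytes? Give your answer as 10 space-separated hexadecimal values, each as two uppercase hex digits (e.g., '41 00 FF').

After char 0 ('e'=30): chars_in_quartet=1 acc=0x1E bytes_emitted=0
After char 1 ('T'=19): chars_in_quartet=2 acc=0x793 bytes_emitted=0
After char 2 ('B'=1): chars_in_quartet=3 acc=0x1E4C1 bytes_emitted=0
After char 3 ('E'=4): chars_in_quartet=4 acc=0x793044 -> emit 79 30 44, reset; bytes_emitted=3
After char 4 ('O'=14): chars_in_quartet=1 acc=0xE bytes_emitted=3
After char 5 ('X'=23): chars_in_quartet=2 acc=0x397 bytes_emitted=3
After char 6 ('2'=54): chars_in_quartet=3 acc=0xE5F6 bytes_emitted=3
After char 7 ('d'=29): chars_in_quartet=4 acc=0x397D9D -> emit 39 7D 9D, reset; bytes_emitted=6
After char 8 ('M'=12): chars_in_quartet=1 acc=0xC bytes_emitted=6
After char 9 ('L'=11): chars_in_quartet=2 acc=0x30B bytes_emitted=6
After char 10 ('E'=4): chars_in_quartet=3 acc=0xC2C4 bytes_emitted=6
After char 11 ('s'=44): chars_in_quartet=4 acc=0x30B12C -> emit 30 B1 2C, reset; bytes_emitted=9
After char 12 ('L'=11): chars_in_quartet=1 acc=0xB bytes_emitted=9
After char 13 ('A'=0): chars_in_quartet=2 acc=0x2C0 bytes_emitted=9
Padding '==': partial quartet acc=0x2C0 -> emit 2C; bytes_emitted=10

Answer: 79 30 44 39 7D 9D 30 B1 2C 2C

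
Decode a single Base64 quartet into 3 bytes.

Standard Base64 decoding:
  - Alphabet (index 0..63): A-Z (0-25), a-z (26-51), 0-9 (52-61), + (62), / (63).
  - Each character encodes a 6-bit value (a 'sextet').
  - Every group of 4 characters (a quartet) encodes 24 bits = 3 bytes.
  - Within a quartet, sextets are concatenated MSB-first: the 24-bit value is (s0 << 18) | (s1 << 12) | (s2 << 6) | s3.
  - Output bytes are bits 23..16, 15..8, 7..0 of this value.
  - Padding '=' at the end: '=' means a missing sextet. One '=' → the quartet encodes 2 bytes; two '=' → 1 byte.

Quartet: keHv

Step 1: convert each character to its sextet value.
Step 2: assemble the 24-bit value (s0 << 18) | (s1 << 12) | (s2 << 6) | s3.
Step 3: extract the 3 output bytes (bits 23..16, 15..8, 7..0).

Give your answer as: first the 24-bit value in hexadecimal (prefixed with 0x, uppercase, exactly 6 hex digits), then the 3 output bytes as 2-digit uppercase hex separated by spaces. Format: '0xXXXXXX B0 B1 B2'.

Answer: 0x91E1EF 91 E1 EF

Derivation:
Sextets: k=36, e=30, H=7, v=47
24-bit: (36<<18) | (30<<12) | (7<<6) | 47
      = 0x900000 | 0x01E000 | 0x0001C0 | 0x00002F
      = 0x91E1EF
Bytes: (v>>16)&0xFF=91, (v>>8)&0xFF=E1, v&0xFF=EF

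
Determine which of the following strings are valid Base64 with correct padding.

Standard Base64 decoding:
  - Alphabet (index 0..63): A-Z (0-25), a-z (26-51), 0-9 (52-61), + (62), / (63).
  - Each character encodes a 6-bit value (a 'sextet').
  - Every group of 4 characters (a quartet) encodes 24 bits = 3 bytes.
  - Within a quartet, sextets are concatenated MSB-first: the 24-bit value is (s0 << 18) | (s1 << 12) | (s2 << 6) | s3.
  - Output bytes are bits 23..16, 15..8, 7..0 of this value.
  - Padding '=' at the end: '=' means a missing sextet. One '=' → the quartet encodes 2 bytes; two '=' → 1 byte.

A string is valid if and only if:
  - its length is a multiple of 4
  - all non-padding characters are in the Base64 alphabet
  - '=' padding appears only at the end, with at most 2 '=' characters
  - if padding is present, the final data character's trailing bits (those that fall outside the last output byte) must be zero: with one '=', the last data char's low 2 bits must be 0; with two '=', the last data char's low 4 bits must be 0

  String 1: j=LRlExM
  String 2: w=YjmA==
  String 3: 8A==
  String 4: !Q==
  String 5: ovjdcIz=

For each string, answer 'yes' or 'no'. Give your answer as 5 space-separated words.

Answer: no no yes no no

Derivation:
String 1: 'j=LRlExM' → invalid (bad char(s): ['=']; '=' in middle)
String 2: 'w=YjmA==' → invalid (bad char(s): ['=']; '=' in middle)
String 3: '8A==' → valid
String 4: '!Q==' → invalid (bad char(s): ['!'])
String 5: 'ovjdcIz=' → invalid (bad trailing bits)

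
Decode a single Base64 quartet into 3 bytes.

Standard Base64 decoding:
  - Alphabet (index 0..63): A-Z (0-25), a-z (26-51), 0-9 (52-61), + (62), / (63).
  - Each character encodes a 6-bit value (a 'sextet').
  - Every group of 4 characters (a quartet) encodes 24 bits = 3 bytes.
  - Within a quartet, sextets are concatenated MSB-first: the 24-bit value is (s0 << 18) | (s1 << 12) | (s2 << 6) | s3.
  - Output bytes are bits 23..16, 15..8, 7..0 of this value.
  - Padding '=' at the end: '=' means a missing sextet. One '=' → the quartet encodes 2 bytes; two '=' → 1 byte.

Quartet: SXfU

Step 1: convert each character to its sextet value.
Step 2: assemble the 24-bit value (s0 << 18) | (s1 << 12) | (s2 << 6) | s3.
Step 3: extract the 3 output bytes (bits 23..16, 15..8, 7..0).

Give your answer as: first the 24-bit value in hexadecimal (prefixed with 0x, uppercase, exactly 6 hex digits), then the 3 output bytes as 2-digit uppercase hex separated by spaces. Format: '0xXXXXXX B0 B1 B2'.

Sextets: S=18, X=23, f=31, U=20
24-bit: (18<<18) | (23<<12) | (31<<6) | 20
      = 0x480000 | 0x017000 | 0x0007C0 | 0x000014
      = 0x4977D4
Bytes: (v>>16)&0xFF=49, (v>>8)&0xFF=77, v&0xFF=D4

Answer: 0x4977D4 49 77 D4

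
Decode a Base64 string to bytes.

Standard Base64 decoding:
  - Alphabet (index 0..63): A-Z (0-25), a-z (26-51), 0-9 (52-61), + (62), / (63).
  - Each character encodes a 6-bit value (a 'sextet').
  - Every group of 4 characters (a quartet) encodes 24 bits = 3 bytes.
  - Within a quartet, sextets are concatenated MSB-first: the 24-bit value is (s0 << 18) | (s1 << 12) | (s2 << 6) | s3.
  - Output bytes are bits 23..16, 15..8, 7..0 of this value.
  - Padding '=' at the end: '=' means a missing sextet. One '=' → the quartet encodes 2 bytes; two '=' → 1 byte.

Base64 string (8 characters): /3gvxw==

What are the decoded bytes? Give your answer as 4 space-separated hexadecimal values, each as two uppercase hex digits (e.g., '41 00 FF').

After char 0 ('/'=63): chars_in_quartet=1 acc=0x3F bytes_emitted=0
After char 1 ('3'=55): chars_in_quartet=2 acc=0xFF7 bytes_emitted=0
After char 2 ('g'=32): chars_in_quartet=3 acc=0x3FDE0 bytes_emitted=0
After char 3 ('v'=47): chars_in_quartet=4 acc=0xFF782F -> emit FF 78 2F, reset; bytes_emitted=3
After char 4 ('x'=49): chars_in_quartet=1 acc=0x31 bytes_emitted=3
After char 5 ('w'=48): chars_in_quartet=2 acc=0xC70 bytes_emitted=3
Padding '==': partial quartet acc=0xC70 -> emit C7; bytes_emitted=4

Answer: FF 78 2F C7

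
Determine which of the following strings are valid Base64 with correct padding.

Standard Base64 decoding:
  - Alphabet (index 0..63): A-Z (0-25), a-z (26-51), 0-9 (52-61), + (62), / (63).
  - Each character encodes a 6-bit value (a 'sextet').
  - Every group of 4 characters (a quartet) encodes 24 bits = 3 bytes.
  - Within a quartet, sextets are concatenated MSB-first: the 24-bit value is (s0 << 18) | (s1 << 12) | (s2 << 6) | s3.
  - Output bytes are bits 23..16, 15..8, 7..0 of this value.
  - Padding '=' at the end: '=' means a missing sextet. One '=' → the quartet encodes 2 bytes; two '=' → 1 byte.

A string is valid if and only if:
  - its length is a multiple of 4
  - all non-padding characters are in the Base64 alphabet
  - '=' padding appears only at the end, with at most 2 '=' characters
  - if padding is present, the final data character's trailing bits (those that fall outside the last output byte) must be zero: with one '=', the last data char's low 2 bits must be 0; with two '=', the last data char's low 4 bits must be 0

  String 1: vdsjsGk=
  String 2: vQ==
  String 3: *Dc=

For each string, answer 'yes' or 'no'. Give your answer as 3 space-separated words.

Answer: yes yes no

Derivation:
String 1: 'vdsjsGk=' → valid
String 2: 'vQ==' → valid
String 3: '*Dc=' → invalid (bad char(s): ['*'])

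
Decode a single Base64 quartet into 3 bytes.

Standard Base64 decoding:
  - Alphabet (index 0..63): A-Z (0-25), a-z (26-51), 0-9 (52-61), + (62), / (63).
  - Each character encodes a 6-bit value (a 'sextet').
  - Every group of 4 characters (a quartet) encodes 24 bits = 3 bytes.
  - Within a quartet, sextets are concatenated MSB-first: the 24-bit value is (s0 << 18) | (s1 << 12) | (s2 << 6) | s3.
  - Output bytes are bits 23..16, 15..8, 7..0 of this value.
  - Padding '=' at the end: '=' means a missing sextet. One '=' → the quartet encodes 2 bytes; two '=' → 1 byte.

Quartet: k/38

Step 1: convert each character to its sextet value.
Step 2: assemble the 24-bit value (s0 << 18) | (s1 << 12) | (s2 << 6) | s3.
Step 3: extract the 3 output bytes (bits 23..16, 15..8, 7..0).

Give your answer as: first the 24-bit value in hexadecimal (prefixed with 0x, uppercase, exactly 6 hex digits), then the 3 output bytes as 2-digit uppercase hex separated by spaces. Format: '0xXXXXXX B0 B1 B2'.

Sextets: k=36, /=63, 3=55, 8=60
24-bit: (36<<18) | (63<<12) | (55<<6) | 60
      = 0x900000 | 0x03F000 | 0x000DC0 | 0x00003C
      = 0x93FDFC
Bytes: (v>>16)&0xFF=93, (v>>8)&0xFF=FD, v&0xFF=FC

Answer: 0x93FDFC 93 FD FC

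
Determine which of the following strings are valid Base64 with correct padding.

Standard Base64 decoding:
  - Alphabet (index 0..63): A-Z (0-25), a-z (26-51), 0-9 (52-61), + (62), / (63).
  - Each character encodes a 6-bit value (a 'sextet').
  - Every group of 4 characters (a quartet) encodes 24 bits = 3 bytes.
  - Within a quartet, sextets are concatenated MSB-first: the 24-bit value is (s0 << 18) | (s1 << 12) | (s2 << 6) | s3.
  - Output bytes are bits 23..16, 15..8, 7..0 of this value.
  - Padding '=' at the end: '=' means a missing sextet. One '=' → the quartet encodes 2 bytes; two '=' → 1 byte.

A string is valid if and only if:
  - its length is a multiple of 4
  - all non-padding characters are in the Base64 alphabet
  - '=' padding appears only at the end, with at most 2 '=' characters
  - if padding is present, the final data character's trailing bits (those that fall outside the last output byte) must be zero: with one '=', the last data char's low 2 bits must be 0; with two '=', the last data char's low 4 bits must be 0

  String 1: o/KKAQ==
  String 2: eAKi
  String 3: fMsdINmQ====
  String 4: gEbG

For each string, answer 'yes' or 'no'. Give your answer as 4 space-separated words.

String 1: 'o/KKAQ==' → valid
String 2: 'eAKi' → valid
String 3: 'fMsdINmQ====' → invalid (4 pad chars (max 2))
String 4: 'gEbG' → valid

Answer: yes yes no yes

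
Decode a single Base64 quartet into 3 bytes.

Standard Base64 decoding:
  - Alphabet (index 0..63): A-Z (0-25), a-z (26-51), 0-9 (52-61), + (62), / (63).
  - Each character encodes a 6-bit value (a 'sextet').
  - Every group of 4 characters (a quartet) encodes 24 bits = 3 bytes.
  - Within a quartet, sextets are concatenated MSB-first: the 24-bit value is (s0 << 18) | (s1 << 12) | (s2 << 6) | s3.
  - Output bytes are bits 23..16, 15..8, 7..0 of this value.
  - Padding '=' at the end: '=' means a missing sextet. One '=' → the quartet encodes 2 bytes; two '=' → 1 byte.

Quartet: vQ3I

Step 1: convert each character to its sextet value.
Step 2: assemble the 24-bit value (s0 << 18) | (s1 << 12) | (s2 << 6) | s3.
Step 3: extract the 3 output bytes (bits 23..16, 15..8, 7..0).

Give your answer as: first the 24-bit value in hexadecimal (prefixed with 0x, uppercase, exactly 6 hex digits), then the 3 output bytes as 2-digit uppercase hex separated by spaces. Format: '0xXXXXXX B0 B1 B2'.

Sextets: v=47, Q=16, 3=55, I=8
24-bit: (47<<18) | (16<<12) | (55<<6) | 8
      = 0xBC0000 | 0x010000 | 0x000DC0 | 0x000008
      = 0xBD0DC8
Bytes: (v>>16)&0xFF=BD, (v>>8)&0xFF=0D, v&0xFF=C8

Answer: 0xBD0DC8 BD 0D C8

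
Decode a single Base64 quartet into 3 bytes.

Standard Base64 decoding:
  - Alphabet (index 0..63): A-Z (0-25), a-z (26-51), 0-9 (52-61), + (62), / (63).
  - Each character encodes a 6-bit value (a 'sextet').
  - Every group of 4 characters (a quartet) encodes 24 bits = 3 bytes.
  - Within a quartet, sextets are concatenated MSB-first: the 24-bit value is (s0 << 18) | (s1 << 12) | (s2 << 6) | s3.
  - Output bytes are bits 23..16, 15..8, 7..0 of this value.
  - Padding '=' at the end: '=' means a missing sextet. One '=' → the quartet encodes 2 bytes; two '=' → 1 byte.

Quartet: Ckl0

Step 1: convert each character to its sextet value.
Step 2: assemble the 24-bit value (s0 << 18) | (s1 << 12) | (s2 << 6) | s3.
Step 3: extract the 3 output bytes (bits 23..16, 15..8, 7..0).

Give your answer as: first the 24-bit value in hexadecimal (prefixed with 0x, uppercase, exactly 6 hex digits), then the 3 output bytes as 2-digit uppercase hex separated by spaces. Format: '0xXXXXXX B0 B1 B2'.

Answer: 0x0A4974 0A 49 74

Derivation:
Sextets: C=2, k=36, l=37, 0=52
24-bit: (2<<18) | (36<<12) | (37<<6) | 52
      = 0x080000 | 0x024000 | 0x000940 | 0x000034
      = 0x0A4974
Bytes: (v>>16)&0xFF=0A, (v>>8)&0xFF=49, v&0xFF=74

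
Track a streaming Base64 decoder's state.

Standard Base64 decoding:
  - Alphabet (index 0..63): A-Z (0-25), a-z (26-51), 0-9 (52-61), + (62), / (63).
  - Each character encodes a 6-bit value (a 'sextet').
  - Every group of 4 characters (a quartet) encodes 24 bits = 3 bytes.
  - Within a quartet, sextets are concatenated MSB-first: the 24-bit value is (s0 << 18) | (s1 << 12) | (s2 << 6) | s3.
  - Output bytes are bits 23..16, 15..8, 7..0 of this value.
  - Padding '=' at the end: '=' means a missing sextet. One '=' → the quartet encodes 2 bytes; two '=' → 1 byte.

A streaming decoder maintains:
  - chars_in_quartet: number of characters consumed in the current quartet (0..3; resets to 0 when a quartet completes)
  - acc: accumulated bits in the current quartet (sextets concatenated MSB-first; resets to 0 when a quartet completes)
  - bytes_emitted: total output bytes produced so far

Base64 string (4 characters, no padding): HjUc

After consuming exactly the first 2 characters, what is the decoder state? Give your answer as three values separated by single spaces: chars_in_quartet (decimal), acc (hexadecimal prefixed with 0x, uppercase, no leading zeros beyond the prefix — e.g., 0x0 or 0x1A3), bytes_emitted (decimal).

Answer: 2 0x1E3 0

Derivation:
After char 0 ('H'=7): chars_in_quartet=1 acc=0x7 bytes_emitted=0
After char 1 ('j'=35): chars_in_quartet=2 acc=0x1E3 bytes_emitted=0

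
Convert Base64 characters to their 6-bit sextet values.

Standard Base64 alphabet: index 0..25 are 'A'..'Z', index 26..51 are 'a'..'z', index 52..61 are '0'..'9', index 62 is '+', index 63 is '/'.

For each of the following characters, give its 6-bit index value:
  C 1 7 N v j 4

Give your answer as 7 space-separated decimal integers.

'C': A..Z range, ord('C') − ord('A') = 2
'1': 0..9 range, 52 + ord('1') − ord('0') = 53
'7': 0..9 range, 52 + ord('7') − ord('0') = 59
'N': A..Z range, ord('N') − ord('A') = 13
'v': a..z range, 26 + ord('v') − ord('a') = 47
'j': a..z range, 26 + ord('j') − ord('a') = 35
'4': 0..9 range, 52 + ord('4') − ord('0') = 56

Answer: 2 53 59 13 47 35 56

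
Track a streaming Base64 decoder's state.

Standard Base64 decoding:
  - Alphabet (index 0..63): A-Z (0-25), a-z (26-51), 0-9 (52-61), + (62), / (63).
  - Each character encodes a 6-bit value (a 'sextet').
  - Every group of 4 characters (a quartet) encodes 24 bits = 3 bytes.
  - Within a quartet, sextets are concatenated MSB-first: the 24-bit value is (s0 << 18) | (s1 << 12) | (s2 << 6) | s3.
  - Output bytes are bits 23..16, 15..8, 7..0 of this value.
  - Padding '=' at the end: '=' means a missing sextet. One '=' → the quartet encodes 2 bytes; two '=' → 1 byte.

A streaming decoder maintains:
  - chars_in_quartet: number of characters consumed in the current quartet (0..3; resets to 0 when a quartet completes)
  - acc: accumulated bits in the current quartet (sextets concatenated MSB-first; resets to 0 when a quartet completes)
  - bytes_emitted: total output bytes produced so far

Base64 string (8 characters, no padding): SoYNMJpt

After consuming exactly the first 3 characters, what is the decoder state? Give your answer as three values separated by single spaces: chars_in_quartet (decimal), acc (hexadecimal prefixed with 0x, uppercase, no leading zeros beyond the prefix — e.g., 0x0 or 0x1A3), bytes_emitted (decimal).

Answer: 3 0x12A18 0

Derivation:
After char 0 ('S'=18): chars_in_quartet=1 acc=0x12 bytes_emitted=0
After char 1 ('o'=40): chars_in_quartet=2 acc=0x4A8 bytes_emitted=0
After char 2 ('Y'=24): chars_in_quartet=3 acc=0x12A18 bytes_emitted=0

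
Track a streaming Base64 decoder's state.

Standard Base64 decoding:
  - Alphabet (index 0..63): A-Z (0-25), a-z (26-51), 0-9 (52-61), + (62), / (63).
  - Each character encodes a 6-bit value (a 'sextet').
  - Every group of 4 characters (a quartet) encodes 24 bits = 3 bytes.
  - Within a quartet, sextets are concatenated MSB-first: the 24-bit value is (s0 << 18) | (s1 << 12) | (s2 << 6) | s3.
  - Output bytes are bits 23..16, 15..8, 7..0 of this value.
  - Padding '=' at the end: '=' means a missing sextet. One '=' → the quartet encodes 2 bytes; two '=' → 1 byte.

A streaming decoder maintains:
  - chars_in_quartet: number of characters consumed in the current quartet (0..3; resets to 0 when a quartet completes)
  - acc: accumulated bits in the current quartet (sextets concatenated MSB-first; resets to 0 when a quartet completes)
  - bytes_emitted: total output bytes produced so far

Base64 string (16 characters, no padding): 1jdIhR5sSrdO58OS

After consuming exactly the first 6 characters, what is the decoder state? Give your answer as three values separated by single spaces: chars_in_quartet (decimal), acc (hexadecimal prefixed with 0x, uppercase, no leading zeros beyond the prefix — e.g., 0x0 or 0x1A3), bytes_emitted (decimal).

After char 0 ('1'=53): chars_in_quartet=1 acc=0x35 bytes_emitted=0
After char 1 ('j'=35): chars_in_quartet=2 acc=0xD63 bytes_emitted=0
After char 2 ('d'=29): chars_in_quartet=3 acc=0x358DD bytes_emitted=0
After char 3 ('I'=8): chars_in_quartet=4 acc=0xD63748 -> emit D6 37 48, reset; bytes_emitted=3
After char 4 ('h'=33): chars_in_quartet=1 acc=0x21 bytes_emitted=3
After char 5 ('R'=17): chars_in_quartet=2 acc=0x851 bytes_emitted=3

Answer: 2 0x851 3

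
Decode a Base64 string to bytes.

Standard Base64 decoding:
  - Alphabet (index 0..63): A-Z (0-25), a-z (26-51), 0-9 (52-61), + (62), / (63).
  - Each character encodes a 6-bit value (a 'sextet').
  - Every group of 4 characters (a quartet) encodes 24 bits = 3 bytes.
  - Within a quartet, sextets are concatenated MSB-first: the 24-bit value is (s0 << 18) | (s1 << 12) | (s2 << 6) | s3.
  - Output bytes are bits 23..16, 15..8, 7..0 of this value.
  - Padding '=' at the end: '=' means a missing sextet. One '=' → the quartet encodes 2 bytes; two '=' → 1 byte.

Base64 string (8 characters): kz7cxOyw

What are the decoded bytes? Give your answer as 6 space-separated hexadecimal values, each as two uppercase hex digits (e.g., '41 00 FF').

Answer: 93 3E DC C4 EC B0

Derivation:
After char 0 ('k'=36): chars_in_quartet=1 acc=0x24 bytes_emitted=0
After char 1 ('z'=51): chars_in_quartet=2 acc=0x933 bytes_emitted=0
After char 2 ('7'=59): chars_in_quartet=3 acc=0x24CFB bytes_emitted=0
After char 3 ('c'=28): chars_in_quartet=4 acc=0x933EDC -> emit 93 3E DC, reset; bytes_emitted=3
After char 4 ('x'=49): chars_in_quartet=1 acc=0x31 bytes_emitted=3
After char 5 ('O'=14): chars_in_quartet=2 acc=0xC4E bytes_emitted=3
After char 6 ('y'=50): chars_in_quartet=3 acc=0x313B2 bytes_emitted=3
After char 7 ('w'=48): chars_in_quartet=4 acc=0xC4ECB0 -> emit C4 EC B0, reset; bytes_emitted=6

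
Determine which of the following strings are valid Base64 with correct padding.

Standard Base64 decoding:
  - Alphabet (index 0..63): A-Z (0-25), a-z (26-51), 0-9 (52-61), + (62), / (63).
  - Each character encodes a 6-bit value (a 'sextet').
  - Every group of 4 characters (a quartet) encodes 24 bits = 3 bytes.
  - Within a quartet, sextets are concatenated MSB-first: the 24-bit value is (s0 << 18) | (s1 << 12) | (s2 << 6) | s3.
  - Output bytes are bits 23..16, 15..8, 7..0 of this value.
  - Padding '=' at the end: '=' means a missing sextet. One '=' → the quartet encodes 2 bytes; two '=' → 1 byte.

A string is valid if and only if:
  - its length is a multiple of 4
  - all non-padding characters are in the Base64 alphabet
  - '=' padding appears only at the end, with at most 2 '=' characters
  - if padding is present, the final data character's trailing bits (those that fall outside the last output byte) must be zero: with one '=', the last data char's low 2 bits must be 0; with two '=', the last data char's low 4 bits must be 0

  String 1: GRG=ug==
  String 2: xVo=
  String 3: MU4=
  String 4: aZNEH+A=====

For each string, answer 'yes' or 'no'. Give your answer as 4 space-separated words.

Answer: no yes yes no

Derivation:
String 1: 'GRG=ug==' → invalid (bad char(s): ['=']; '=' in middle)
String 2: 'xVo=' → valid
String 3: 'MU4=' → valid
String 4: 'aZNEH+A=====' → invalid (5 pad chars (max 2))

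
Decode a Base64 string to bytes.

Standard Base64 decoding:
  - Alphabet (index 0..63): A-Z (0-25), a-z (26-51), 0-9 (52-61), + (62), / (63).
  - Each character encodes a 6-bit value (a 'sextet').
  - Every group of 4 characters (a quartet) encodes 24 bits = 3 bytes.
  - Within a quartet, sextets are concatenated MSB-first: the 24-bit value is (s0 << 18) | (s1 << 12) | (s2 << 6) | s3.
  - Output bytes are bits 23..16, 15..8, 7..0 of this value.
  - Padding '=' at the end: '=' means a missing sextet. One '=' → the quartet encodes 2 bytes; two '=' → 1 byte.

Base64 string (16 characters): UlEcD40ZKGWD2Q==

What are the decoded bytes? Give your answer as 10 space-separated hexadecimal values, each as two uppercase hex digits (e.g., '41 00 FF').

After char 0 ('U'=20): chars_in_quartet=1 acc=0x14 bytes_emitted=0
After char 1 ('l'=37): chars_in_quartet=2 acc=0x525 bytes_emitted=0
After char 2 ('E'=4): chars_in_quartet=3 acc=0x14944 bytes_emitted=0
After char 3 ('c'=28): chars_in_quartet=4 acc=0x52511C -> emit 52 51 1C, reset; bytes_emitted=3
After char 4 ('D'=3): chars_in_quartet=1 acc=0x3 bytes_emitted=3
After char 5 ('4'=56): chars_in_quartet=2 acc=0xF8 bytes_emitted=3
After char 6 ('0'=52): chars_in_quartet=3 acc=0x3E34 bytes_emitted=3
After char 7 ('Z'=25): chars_in_quartet=4 acc=0xF8D19 -> emit 0F 8D 19, reset; bytes_emitted=6
After char 8 ('K'=10): chars_in_quartet=1 acc=0xA bytes_emitted=6
After char 9 ('G'=6): chars_in_quartet=2 acc=0x286 bytes_emitted=6
After char 10 ('W'=22): chars_in_quartet=3 acc=0xA196 bytes_emitted=6
After char 11 ('D'=3): chars_in_quartet=4 acc=0x286583 -> emit 28 65 83, reset; bytes_emitted=9
After char 12 ('2'=54): chars_in_quartet=1 acc=0x36 bytes_emitted=9
After char 13 ('Q'=16): chars_in_quartet=2 acc=0xD90 bytes_emitted=9
Padding '==': partial quartet acc=0xD90 -> emit D9; bytes_emitted=10

Answer: 52 51 1C 0F 8D 19 28 65 83 D9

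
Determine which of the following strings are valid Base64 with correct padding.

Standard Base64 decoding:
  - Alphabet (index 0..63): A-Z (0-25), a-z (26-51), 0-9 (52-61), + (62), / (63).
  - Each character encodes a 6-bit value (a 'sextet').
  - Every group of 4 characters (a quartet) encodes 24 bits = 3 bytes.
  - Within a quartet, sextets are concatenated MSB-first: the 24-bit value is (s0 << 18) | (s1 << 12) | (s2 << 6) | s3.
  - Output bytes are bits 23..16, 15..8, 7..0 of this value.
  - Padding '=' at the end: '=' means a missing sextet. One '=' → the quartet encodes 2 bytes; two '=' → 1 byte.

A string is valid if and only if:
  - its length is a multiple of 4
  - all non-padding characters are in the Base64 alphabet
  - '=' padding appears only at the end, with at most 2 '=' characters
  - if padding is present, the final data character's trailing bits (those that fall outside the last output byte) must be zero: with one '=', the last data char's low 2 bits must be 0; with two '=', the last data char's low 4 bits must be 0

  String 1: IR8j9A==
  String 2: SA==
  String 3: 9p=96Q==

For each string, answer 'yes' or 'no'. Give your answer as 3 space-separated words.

Answer: yes yes no

Derivation:
String 1: 'IR8j9A==' → valid
String 2: 'SA==' → valid
String 3: '9p=96Q==' → invalid (bad char(s): ['=']; '=' in middle)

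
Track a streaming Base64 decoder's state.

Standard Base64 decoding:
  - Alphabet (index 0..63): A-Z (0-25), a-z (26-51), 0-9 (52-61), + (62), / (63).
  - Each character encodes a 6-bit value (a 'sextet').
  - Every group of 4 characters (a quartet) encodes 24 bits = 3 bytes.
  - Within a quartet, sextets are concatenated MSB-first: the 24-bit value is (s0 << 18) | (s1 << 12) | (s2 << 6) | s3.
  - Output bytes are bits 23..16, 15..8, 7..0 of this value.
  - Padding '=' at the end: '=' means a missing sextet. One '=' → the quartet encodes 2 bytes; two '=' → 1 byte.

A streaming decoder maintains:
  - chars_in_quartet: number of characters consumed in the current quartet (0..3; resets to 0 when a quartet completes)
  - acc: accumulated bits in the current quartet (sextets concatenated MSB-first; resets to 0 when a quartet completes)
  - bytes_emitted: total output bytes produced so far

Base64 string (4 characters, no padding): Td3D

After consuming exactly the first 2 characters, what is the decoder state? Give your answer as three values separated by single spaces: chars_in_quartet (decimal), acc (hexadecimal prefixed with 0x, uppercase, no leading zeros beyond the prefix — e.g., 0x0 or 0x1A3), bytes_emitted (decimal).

Answer: 2 0x4DD 0

Derivation:
After char 0 ('T'=19): chars_in_quartet=1 acc=0x13 bytes_emitted=0
After char 1 ('d'=29): chars_in_quartet=2 acc=0x4DD bytes_emitted=0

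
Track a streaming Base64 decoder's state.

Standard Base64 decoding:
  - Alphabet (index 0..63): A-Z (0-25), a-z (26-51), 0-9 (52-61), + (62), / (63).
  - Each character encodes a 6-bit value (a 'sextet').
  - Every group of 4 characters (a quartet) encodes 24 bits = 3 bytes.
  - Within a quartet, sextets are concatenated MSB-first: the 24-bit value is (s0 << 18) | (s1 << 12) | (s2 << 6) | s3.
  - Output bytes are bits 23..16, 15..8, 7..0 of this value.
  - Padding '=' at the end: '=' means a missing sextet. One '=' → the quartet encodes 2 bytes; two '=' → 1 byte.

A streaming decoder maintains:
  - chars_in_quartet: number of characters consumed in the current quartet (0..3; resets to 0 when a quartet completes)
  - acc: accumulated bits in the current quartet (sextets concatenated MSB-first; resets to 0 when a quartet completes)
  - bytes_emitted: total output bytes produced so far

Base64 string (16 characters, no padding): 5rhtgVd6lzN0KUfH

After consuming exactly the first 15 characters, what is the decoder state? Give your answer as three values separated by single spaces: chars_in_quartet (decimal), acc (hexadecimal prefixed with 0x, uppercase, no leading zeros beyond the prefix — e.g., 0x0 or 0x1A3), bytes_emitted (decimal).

Answer: 3 0xA51F 9

Derivation:
After char 0 ('5'=57): chars_in_quartet=1 acc=0x39 bytes_emitted=0
After char 1 ('r'=43): chars_in_quartet=2 acc=0xE6B bytes_emitted=0
After char 2 ('h'=33): chars_in_quartet=3 acc=0x39AE1 bytes_emitted=0
After char 3 ('t'=45): chars_in_quartet=4 acc=0xE6B86D -> emit E6 B8 6D, reset; bytes_emitted=3
After char 4 ('g'=32): chars_in_quartet=1 acc=0x20 bytes_emitted=3
After char 5 ('V'=21): chars_in_quartet=2 acc=0x815 bytes_emitted=3
After char 6 ('d'=29): chars_in_quartet=3 acc=0x2055D bytes_emitted=3
After char 7 ('6'=58): chars_in_quartet=4 acc=0x81577A -> emit 81 57 7A, reset; bytes_emitted=6
After char 8 ('l'=37): chars_in_quartet=1 acc=0x25 bytes_emitted=6
After char 9 ('z'=51): chars_in_quartet=2 acc=0x973 bytes_emitted=6
After char 10 ('N'=13): chars_in_quartet=3 acc=0x25CCD bytes_emitted=6
After char 11 ('0'=52): chars_in_quartet=4 acc=0x973374 -> emit 97 33 74, reset; bytes_emitted=9
After char 12 ('K'=10): chars_in_quartet=1 acc=0xA bytes_emitted=9
After char 13 ('U'=20): chars_in_quartet=2 acc=0x294 bytes_emitted=9
After char 14 ('f'=31): chars_in_quartet=3 acc=0xA51F bytes_emitted=9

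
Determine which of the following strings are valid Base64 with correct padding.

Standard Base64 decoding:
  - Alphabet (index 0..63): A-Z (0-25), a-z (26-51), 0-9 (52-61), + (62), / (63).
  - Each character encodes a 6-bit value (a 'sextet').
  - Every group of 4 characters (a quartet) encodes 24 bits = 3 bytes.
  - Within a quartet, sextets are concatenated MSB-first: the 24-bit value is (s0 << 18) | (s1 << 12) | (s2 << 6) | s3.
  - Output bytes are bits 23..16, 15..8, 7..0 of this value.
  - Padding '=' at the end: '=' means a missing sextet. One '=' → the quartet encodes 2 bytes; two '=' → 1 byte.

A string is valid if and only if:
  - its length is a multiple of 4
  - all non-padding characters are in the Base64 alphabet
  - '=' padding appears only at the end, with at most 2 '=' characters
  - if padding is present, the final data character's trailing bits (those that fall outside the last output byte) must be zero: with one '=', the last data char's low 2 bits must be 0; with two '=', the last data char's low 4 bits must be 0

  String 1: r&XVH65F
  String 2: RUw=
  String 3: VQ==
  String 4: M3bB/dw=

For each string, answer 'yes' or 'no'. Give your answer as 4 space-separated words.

String 1: 'r&XVH65F' → invalid (bad char(s): ['&'])
String 2: 'RUw=' → valid
String 3: 'VQ==' → valid
String 4: 'M3bB/dw=' → valid

Answer: no yes yes yes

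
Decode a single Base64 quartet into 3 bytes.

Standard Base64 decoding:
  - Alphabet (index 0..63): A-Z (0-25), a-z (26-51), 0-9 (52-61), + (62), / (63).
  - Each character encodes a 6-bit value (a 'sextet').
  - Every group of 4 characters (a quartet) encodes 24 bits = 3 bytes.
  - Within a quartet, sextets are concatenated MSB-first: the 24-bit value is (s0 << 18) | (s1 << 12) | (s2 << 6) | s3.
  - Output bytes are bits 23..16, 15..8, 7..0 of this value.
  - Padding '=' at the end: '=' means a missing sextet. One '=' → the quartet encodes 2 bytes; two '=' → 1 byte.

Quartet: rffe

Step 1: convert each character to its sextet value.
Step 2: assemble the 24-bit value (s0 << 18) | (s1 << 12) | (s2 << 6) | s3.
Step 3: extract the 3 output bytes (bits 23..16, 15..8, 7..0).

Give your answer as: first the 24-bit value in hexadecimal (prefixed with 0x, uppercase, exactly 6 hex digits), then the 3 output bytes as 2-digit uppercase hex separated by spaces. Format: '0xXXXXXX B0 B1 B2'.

Answer: 0xADF7DE AD F7 DE

Derivation:
Sextets: r=43, f=31, f=31, e=30
24-bit: (43<<18) | (31<<12) | (31<<6) | 30
      = 0xAC0000 | 0x01F000 | 0x0007C0 | 0x00001E
      = 0xADF7DE
Bytes: (v>>16)&0xFF=AD, (v>>8)&0xFF=F7, v&0xFF=DE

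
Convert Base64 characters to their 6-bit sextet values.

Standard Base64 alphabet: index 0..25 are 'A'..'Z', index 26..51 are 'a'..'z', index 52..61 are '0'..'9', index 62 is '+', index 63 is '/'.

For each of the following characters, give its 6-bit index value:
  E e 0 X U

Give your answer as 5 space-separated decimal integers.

'E': A..Z range, ord('E') − ord('A') = 4
'e': a..z range, 26 + ord('e') − ord('a') = 30
'0': 0..9 range, 52 + ord('0') − ord('0') = 52
'X': A..Z range, ord('X') − ord('A') = 23
'U': A..Z range, ord('U') − ord('A') = 20

Answer: 4 30 52 23 20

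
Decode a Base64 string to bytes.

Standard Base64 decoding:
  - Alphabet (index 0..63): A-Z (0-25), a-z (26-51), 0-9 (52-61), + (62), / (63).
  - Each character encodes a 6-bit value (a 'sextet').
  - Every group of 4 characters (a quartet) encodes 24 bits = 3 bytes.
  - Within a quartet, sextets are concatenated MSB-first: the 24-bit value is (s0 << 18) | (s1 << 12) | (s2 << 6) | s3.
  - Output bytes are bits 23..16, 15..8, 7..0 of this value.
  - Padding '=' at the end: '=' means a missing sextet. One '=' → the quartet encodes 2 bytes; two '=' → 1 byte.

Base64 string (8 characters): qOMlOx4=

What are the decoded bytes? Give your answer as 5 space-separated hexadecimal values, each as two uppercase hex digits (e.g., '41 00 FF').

Answer: A8 E3 25 3B 1E

Derivation:
After char 0 ('q'=42): chars_in_quartet=1 acc=0x2A bytes_emitted=0
After char 1 ('O'=14): chars_in_quartet=2 acc=0xA8E bytes_emitted=0
After char 2 ('M'=12): chars_in_quartet=3 acc=0x2A38C bytes_emitted=0
After char 3 ('l'=37): chars_in_quartet=4 acc=0xA8E325 -> emit A8 E3 25, reset; bytes_emitted=3
After char 4 ('O'=14): chars_in_quartet=1 acc=0xE bytes_emitted=3
After char 5 ('x'=49): chars_in_quartet=2 acc=0x3B1 bytes_emitted=3
After char 6 ('4'=56): chars_in_quartet=3 acc=0xEC78 bytes_emitted=3
Padding '=': partial quartet acc=0xEC78 -> emit 3B 1E; bytes_emitted=5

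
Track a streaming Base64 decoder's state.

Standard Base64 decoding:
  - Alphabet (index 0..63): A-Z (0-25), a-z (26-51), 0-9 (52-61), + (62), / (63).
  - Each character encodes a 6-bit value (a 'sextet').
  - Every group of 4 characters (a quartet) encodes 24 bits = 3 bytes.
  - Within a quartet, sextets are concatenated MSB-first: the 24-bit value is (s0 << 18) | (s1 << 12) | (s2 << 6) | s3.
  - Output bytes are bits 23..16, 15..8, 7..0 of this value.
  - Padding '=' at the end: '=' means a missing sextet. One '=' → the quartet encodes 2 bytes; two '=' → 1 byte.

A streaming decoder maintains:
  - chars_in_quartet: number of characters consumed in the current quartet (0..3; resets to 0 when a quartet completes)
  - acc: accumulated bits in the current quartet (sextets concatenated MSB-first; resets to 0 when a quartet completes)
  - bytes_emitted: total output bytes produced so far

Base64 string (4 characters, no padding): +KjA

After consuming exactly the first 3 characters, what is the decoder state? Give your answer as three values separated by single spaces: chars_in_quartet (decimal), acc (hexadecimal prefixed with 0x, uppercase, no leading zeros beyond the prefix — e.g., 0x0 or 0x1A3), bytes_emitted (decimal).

Answer: 3 0x3E2A3 0

Derivation:
After char 0 ('+'=62): chars_in_quartet=1 acc=0x3E bytes_emitted=0
After char 1 ('K'=10): chars_in_quartet=2 acc=0xF8A bytes_emitted=0
After char 2 ('j'=35): chars_in_quartet=3 acc=0x3E2A3 bytes_emitted=0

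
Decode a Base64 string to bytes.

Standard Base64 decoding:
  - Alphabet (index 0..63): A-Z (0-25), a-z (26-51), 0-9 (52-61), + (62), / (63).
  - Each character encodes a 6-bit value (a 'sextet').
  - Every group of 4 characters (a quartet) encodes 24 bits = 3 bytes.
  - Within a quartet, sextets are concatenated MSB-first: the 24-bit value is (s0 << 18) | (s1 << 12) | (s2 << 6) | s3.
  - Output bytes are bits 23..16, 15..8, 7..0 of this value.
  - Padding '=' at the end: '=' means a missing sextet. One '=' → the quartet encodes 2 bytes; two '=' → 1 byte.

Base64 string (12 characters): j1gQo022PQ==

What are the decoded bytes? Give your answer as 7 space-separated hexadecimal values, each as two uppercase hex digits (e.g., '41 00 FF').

After char 0 ('j'=35): chars_in_quartet=1 acc=0x23 bytes_emitted=0
After char 1 ('1'=53): chars_in_quartet=2 acc=0x8F5 bytes_emitted=0
After char 2 ('g'=32): chars_in_quartet=3 acc=0x23D60 bytes_emitted=0
After char 3 ('Q'=16): chars_in_quartet=4 acc=0x8F5810 -> emit 8F 58 10, reset; bytes_emitted=3
After char 4 ('o'=40): chars_in_quartet=1 acc=0x28 bytes_emitted=3
After char 5 ('0'=52): chars_in_quartet=2 acc=0xA34 bytes_emitted=3
After char 6 ('2'=54): chars_in_quartet=3 acc=0x28D36 bytes_emitted=3
After char 7 ('2'=54): chars_in_quartet=4 acc=0xA34DB6 -> emit A3 4D B6, reset; bytes_emitted=6
After char 8 ('P'=15): chars_in_quartet=1 acc=0xF bytes_emitted=6
After char 9 ('Q'=16): chars_in_quartet=2 acc=0x3D0 bytes_emitted=6
Padding '==': partial quartet acc=0x3D0 -> emit 3D; bytes_emitted=7

Answer: 8F 58 10 A3 4D B6 3D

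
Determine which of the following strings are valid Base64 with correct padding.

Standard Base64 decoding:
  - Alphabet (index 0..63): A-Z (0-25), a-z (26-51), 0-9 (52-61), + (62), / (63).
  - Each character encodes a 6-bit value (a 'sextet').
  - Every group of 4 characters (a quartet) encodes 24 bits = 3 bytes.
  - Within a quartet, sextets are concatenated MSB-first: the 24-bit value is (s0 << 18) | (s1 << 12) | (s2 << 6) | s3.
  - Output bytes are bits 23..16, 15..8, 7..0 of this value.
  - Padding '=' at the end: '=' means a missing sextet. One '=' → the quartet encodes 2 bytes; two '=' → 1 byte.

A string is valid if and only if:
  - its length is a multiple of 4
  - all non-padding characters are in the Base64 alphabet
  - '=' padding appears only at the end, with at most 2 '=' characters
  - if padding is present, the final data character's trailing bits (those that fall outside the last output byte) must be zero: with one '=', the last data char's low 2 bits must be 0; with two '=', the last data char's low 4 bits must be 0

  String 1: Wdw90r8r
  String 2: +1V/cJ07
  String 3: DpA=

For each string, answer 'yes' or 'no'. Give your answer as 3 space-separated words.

Answer: yes yes yes

Derivation:
String 1: 'Wdw90r8r' → valid
String 2: '+1V/cJ07' → valid
String 3: 'DpA=' → valid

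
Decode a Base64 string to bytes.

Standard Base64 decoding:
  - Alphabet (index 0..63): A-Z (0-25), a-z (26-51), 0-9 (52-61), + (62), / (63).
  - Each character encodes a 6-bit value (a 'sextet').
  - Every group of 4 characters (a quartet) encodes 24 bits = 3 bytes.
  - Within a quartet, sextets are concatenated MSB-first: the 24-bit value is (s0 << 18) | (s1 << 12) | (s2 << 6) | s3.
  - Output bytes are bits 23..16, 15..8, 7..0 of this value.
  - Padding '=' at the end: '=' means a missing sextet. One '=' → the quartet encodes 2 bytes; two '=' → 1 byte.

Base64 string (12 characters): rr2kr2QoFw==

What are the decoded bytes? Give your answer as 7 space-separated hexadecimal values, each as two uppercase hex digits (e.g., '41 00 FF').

Answer: AE BD A4 AF 64 28 17

Derivation:
After char 0 ('r'=43): chars_in_quartet=1 acc=0x2B bytes_emitted=0
After char 1 ('r'=43): chars_in_quartet=2 acc=0xAEB bytes_emitted=0
After char 2 ('2'=54): chars_in_quartet=3 acc=0x2BAF6 bytes_emitted=0
After char 3 ('k'=36): chars_in_quartet=4 acc=0xAEBDA4 -> emit AE BD A4, reset; bytes_emitted=3
After char 4 ('r'=43): chars_in_quartet=1 acc=0x2B bytes_emitted=3
After char 5 ('2'=54): chars_in_quartet=2 acc=0xAF6 bytes_emitted=3
After char 6 ('Q'=16): chars_in_quartet=3 acc=0x2BD90 bytes_emitted=3
After char 7 ('o'=40): chars_in_quartet=4 acc=0xAF6428 -> emit AF 64 28, reset; bytes_emitted=6
After char 8 ('F'=5): chars_in_quartet=1 acc=0x5 bytes_emitted=6
After char 9 ('w'=48): chars_in_quartet=2 acc=0x170 bytes_emitted=6
Padding '==': partial quartet acc=0x170 -> emit 17; bytes_emitted=7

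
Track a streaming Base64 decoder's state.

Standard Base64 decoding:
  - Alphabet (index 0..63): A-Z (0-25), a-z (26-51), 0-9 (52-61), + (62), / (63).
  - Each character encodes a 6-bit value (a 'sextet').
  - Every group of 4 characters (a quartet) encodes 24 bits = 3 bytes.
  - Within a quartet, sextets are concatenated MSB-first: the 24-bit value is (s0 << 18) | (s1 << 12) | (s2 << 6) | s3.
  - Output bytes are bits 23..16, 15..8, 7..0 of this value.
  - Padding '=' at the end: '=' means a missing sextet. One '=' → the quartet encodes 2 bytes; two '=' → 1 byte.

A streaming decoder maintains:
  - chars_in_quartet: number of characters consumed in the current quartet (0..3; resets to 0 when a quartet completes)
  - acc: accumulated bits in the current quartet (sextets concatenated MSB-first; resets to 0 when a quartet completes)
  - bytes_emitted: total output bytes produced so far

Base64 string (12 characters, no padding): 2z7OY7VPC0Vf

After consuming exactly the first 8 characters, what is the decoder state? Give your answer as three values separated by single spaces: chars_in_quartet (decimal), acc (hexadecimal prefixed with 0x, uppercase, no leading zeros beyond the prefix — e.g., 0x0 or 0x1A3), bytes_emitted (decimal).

After char 0 ('2'=54): chars_in_quartet=1 acc=0x36 bytes_emitted=0
After char 1 ('z'=51): chars_in_quartet=2 acc=0xDB3 bytes_emitted=0
After char 2 ('7'=59): chars_in_quartet=3 acc=0x36CFB bytes_emitted=0
After char 3 ('O'=14): chars_in_quartet=4 acc=0xDB3ECE -> emit DB 3E CE, reset; bytes_emitted=3
After char 4 ('Y'=24): chars_in_quartet=1 acc=0x18 bytes_emitted=3
After char 5 ('7'=59): chars_in_quartet=2 acc=0x63B bytes_emitted=3
After char 6 ('V'=21): chars_in_quartet=3 acc=0x18ED5 bytes_emitted=3
After char 7 ('P'=15): chars_in_quartet=4 acc=0x63B54F -> emit 63 B5 4F, reset; bytes_emitted=6

Answer: 0 0x0 6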